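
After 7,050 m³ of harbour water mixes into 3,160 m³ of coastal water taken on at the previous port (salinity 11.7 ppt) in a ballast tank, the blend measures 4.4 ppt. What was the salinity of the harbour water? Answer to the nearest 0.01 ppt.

1.13 ppt

Salt balance: 3,160×11.7 + 7,050×S = 10,210×4.4
36,972 + 7,050·S = 44,924
S = (44,924 − 36,972) / 7,050 = 1.1279 ppt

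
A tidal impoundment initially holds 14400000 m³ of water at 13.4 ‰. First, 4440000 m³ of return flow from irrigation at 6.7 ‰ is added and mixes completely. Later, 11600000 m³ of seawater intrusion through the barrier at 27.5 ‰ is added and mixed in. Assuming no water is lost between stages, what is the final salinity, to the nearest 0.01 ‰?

17.80 ‰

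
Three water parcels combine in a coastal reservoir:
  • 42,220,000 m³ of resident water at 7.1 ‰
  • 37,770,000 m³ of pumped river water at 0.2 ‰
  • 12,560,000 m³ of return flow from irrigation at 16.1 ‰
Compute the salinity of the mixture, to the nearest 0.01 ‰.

5.51 ‰

Weighted by volume,
salt = 42,220,000×7.1 + 37,770,000×0.2 + 12,560,000×16.1 = 299,762,000 + 7,554,000 + 202,216,000 = 509,532,000
volume = 42,220,000 + 37,770,000 + 12,560,000 = 92,550,000 m³
S = 509,532,000 / 92,550,000 = 5.5055 ‰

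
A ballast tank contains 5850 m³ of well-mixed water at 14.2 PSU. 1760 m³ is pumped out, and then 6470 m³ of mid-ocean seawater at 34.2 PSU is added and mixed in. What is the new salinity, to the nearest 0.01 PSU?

Remaining after removal: 4,090 m³ at 14.2 PSU (salt = 58,078)
After addition: salt = 58,078 + 6,470×34.2 = 279,352; volume = 10,560 m³
S = 279,352 / 10,560 = 26.4538 PSU

26.45 PSU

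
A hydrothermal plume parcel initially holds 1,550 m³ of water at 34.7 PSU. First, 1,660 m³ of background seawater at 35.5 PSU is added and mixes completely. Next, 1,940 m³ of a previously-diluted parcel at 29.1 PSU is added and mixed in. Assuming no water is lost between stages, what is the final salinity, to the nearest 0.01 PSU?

Weighted by volume,
Initial salt = 1,550×34.7 = 53,785
After stage 1: salt = 53,785 + 1,660×35.5 = 112,715; volume = 3,210 m³; S = 35.114 PSU
After stage 2: salt = 112,715 + 1,940×29.1 = 169,169; volume = 5,150 m³
S = 169,169 / 5,150 = 32.8483 PSU

32.85 PSU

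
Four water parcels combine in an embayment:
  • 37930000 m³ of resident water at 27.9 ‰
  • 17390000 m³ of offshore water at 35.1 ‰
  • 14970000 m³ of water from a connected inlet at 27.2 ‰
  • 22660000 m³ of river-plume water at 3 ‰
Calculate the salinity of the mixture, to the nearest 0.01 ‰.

By conservation of dissolved salt,
salt = 37,930,000×27.9 + 17,390,000×35.1 + 14,970,000×27.2 + 22,660,000×3 = 1,058,247,000 + 610,389,000 + 407,184,000 + 67,980,000 = 2,143,800,000
volume = 37,930,000 + 17,390,000 + 14,970,000 + 22,660,000 = 92,950,000 m³
S = 2,143,800,000 / 92,950,000 = 23.064 ‰

23.06 ‰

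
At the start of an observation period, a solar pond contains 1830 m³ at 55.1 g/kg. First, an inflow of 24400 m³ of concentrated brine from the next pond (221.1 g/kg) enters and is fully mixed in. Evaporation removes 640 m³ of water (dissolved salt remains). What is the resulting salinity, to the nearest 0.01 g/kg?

After mixing: salt = 1,830×55.1 + 24,400×221.1 = 5,495,673; volume = 26,230 m³
After evaporation: salt unchanged = 5,495,673; volume = 26,230 − 640 = 25,590 m³
S = 5,495,673 / 25,590 = 214.7586 g/kg

214.76 g/kg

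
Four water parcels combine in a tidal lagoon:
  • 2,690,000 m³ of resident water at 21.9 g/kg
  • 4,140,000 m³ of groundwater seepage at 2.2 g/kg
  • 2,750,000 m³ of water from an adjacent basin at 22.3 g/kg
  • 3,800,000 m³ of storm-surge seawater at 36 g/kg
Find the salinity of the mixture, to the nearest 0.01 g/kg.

19.89 g/kg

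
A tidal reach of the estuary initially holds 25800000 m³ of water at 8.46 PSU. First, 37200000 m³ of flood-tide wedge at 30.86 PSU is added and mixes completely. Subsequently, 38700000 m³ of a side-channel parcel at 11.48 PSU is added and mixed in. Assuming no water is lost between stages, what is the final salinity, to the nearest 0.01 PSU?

By conservation of dissolved salt,
Initial salt = 25,800,000×8.46 = 218,268,000
After stage 1: salt = 218,268,000 + 37,200,000×30.86 = 1,366,260,000; volume = 63,000,000 m³; S = 21.687 PSU
After stage 2: salt = 1,366,260,000 + 38,700,000×11.48 = 1,810,536,000; volume = 101,700,000 m³
S = 1,810,536,000 / 101,700,000 = 17.8027 PSU

17.80 PSU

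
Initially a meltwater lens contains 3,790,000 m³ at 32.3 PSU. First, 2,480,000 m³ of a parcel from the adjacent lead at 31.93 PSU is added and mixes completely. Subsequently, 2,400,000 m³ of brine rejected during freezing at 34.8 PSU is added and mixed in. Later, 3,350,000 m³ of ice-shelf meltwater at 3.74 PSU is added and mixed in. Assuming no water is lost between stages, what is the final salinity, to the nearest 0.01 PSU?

24.76 PSU

Mass of salt is conserved:
Initial salt = 3,790,000×32.3 = 122,417,000
After stage 1: salt = 122,417,000 + 2,480,000×31.93 = 201,603,400; volume = 6,270,000 m³; S = 32.154 PSU
After stage 2: salt = 201,603,400 + 2,400,000×34.8 = 285,123,400; volume = 8,670,000 m³; S = 32.886 PSU
After stage 3: salt = 285,123,400 + 3,350,000×3.74 = 297,652,400; volume = 12,020,000 m³
S = 297,652,400 / 12,020,000 = 24.7631 PSU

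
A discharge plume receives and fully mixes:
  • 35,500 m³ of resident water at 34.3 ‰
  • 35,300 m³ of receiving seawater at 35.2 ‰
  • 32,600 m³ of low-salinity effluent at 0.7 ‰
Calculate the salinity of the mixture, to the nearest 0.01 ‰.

Mass of salt is conserved:
salt = 35,500×34.3 + 35,300×35.2 + 32,600×0.7 = 1,217,650 + 1,242,560 + 22,820 = 2,483,030
volume = 35,500 + 35,300 + 32,600 = 103,400 m³
S = 2,483,030 / 103,400 = 24.0138 ‰

24.01 ‰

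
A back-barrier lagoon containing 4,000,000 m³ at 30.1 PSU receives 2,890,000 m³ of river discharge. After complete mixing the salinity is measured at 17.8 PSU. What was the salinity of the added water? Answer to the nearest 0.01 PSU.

Salt balance: 4,000,000×30.1 + 2,890,000×S = 6,890,000×17.8
120,400,000 + 2,890,000·S = 122,642,000
S = (122,642,000 − 120,400,000) / 2,890,000 = 0.7758 PSU

0.78 PSU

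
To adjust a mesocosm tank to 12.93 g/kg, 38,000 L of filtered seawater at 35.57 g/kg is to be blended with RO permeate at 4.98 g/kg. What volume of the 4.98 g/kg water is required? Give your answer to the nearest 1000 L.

Salt balance: 38,000×35.57 + V×4.98 = (38,000+V)×12.93
1,351,660 + 4.98V = 491,340 + 12.93V
860,320 = 7.95V
V = 108,216.35 L

108000 L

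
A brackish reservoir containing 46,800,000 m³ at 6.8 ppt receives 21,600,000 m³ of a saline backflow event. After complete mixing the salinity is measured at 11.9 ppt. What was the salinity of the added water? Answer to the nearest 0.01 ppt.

22.95 ppt

Salt balance: 46,800,000×6.8 + 21,600,000×S = 68,400,000×11.9
318,240,000 + 21,600,000·S = 813,960,000
S = (813,960,000 − 318,240,000) / 21,600,000 = 22.95 ppt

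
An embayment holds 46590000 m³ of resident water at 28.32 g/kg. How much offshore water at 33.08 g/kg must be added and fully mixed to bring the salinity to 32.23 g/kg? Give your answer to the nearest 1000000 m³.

Salt balance: 46,590,000×28.32 + V×33.08 = (46,590,000+V)×32.23
1,319,428,800 + 33.08V = 1,501,595,700 + 32.23V
182,166,900 = 0.85V
V = 214,314,000 m³

214000000 m³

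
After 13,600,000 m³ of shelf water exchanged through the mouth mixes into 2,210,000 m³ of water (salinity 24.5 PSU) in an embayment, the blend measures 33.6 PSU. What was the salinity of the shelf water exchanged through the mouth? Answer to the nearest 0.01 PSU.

35.08 PSU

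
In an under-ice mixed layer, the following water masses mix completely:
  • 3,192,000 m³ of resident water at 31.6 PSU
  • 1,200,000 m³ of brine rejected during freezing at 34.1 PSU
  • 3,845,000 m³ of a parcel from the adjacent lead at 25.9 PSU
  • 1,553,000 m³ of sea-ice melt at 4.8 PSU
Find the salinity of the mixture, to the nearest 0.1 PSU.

Weighted by volume,
salt = 3,192,000×31.6 + 1,200,000×34.1 + 3,845,000×25.9 + 1,553,000×4.8 = 100,867,200 + 40,920,000 + 99,585,500 + 7,454,400 = 248,827,100
volume = 3,192,000 + 1,200,000 + 3,845,000 + 1,553,000 = 9,790,000 m³
S = 248,827,100 / 9,790,000 = 25.416 PSU

25.4 PSU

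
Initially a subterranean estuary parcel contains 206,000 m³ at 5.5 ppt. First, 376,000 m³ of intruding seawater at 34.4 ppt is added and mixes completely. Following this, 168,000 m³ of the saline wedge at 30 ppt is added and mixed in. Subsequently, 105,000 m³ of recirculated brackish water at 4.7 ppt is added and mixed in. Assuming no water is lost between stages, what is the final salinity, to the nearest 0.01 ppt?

By conservation of dissolved salt,
Initial salt = 206,000×5.5 = 1,133,000
After stage 1: salt = 1,133,000 + 376,000×34.4 = 14,067,400; volume = 582,000 m³; S = 24.171 ppt
After stage 2: salt = 14,067,400 + 168,000×30 = 19,107,400; volume = 750,000 m³; S = 25.477 ppt
After stage 3: salt = 19,107,400 + 105,000×4.7 = 19,600,900; volume = 855,000 m³
S = 19,600,900 / 855,000 = 22.925 ppt

22.93 ppt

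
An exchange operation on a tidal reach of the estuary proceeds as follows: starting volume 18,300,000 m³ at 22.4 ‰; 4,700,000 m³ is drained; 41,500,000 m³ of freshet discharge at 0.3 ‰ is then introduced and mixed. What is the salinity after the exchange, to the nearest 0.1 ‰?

5.8 ‰

Remaining after removal: 13,600,000 m³ at 22.4 ‰ (salt = 304,640,000)
After addition: salt = 304,640,000 + 41,500,000×0.3 = 317,090,000; volume = 55,100,000 m³
S = 317,090,000 / 55,100,000 = 5.7548 ‰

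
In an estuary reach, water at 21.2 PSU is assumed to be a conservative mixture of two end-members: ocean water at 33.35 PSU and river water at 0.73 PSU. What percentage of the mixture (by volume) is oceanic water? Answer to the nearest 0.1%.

62.8%

Let g be the oceanic fraction. Salt balance per unit volume:
g×33.35 + (1−g)×0.73 = 21.2
g = (21.2 − 0.73) / (33.35 − 0.73) = 20.47/32.62 = 0.6275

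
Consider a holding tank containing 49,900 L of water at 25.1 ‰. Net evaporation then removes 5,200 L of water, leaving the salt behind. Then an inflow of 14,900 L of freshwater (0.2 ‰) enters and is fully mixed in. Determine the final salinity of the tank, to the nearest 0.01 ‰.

After evaporation: salt = 49,900×25.1 = 1,252,490; volume = 49,900 − 5,200 = 44,700 L
After mixing: salt = 1,252,490 + 14,900×0.2 = 1,255,470; volume = 44,700 + 14,900 = 59,600 L
S = 1,255,470 / 59,600 = 21.0649 ‰

21.06 ‰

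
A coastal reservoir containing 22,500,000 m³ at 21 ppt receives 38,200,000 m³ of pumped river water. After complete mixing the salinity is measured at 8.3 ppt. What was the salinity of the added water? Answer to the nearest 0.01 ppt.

Salt balance: 22,500,000×21 + 38,200,000×S = 60,700,000×8.3
472,500,000 + 38,200,000·S = 503,810,000
S = (503,810,000 − 472,500,000) / 38,200,000 = 0.8196 ppt

0.82 ppt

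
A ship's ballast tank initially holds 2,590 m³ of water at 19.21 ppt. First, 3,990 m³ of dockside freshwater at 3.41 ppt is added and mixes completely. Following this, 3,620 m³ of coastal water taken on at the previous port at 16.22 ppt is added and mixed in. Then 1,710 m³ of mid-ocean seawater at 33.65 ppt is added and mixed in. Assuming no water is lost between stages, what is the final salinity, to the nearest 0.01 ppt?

15.08 ppt

Weighted by volume,
Initial salt = 2,590×19.21 = 49,753.9
After stage 1: salt = 49,753.9 + 3,990×3.41 = 63,359.8; volume = 6,580 m³; S = 9.629 ppt
After stage 2: salt = 63,359.8 + 3,620×16.22 = 122,076.2; volume = 10,200 m³; S = 11.968 ppt
After stage 3: salt = 122,076.2 + 1,710×33.65 = 179,617.7; volume = 11,910 m³
S = 179,617.7 / 11,910 = 15.0813 ppt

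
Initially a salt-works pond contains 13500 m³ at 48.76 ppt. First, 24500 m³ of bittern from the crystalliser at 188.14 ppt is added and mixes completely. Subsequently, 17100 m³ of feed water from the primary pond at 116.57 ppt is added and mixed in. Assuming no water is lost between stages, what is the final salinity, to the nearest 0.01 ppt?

131.78 ppt

By conservation of dissolved salt,
Initial salt = 13,500×48.76 = 658,260
After stage 1: salt = 658,260 + 24,500×188.14 = 5,267,690; volume = 38,000 m³; S = 138.623 ppt
After stage 2: salt = 5,267,690 + 17,100×116.57 = 7,261,037; volume = 55,100 m³
S = 7,261,037 / 55,100 = 131.7793 ppt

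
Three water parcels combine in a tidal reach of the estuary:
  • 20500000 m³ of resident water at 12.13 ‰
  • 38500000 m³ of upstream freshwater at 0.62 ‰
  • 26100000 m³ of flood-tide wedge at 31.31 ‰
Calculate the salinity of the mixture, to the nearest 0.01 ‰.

Conserving salt mass:
salt = 20,500,000×12.13 + 38,500,000×0.62 + 26,100,000×31.31 = 248,665,000 + 23,870,000 + 817,191,000 = 1,089,726,000
volume = 20,500,000 + 38,500,000 + 26,100,000 = 85,100,000 m³
S = 1,089,726,000 / 85,100,000 = 12.8052 ‰

12.81 ‰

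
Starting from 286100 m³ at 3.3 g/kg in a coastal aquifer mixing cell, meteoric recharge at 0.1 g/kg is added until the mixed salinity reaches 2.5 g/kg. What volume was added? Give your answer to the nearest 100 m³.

95400 m³

Salt balance: 286,100×3.3 + V×0.1 = (286,100+V)×2.5
944,130 + 0.1V = 715,250 + 2.5V
228,880 = 2.4V
V = 95,366.67 m³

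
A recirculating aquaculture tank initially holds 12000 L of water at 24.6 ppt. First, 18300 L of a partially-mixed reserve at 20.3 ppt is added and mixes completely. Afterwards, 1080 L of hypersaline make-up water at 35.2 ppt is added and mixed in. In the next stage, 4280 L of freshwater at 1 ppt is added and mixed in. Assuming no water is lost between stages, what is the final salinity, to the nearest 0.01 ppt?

19.88 ppt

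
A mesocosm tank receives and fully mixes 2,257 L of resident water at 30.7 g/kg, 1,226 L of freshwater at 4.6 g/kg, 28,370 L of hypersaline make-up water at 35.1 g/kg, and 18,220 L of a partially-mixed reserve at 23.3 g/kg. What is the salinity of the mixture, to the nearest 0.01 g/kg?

29.86 g/kg

Total salt / total volume:
salt = 2,257×30.7 + 1,226×4.6 + 28,370×35.1 + 18,220×23.3 = 69,289.9 + 5,639.6 + 995,787 + 424,526 = 1,495,242.5
volume = 2,257 + 1,226 + 28,370 + 18,220 = 50,073 L
S = 1,495,242.5 / 50,073 = 29.8613 g/kg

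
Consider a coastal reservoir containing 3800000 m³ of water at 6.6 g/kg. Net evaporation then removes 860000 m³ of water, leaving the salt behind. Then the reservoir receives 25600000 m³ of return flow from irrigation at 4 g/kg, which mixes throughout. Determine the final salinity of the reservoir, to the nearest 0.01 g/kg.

4.47 g/kg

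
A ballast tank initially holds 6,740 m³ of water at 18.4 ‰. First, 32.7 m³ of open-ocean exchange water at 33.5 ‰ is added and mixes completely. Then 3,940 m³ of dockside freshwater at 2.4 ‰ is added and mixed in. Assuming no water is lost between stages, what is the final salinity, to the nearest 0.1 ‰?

12.6 ‰

Mass of salt is conserved:
Initial salt = 6,740×18.4 = 124,016
After stage 1: salt = 124,016 + 32.7×33.5 = 125,111.45; volume = 6,772.7 m³; S = 18.473 ‰
After stage 2: salt = 125,111.45 + 3,940×2.4 = 134,567.45; volume = 10,712.7 m³
S = 134,567.45 / 10,712.7 = 12.5615 ‰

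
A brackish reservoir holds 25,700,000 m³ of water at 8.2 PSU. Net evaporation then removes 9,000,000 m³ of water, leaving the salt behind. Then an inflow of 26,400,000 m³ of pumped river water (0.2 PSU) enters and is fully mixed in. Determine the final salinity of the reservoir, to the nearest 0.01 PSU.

After evaporation: salt = 25,700,000×8.2 = 210,740,000; volume = 25,700,000 − 9,000,000 = 16,700,000 m³
After mixing: salt = 210,740,000 + 26,400,000×0.2 = 216,020,000; volume = 16,700,000 + 26,400,000 = 43,100,000 m³
S = 216,020,000 / 43,100,000 = 5.0121 PSU

5.01 PSU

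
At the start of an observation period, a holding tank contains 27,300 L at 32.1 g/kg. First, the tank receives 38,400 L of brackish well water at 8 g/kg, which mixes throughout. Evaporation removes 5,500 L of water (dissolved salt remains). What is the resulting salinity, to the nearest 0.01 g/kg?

19.66 g/kg

After mixing: salt = 27,300×32.1 + 38,400×8 = 1,183,530; volume = 65,700 L
After evaporation: salt unchanged = 1,183,530; volume = 65,700 − 5,500 = 60,200 L
S = 1,183,530 / 60,200 = 19.66 g/kg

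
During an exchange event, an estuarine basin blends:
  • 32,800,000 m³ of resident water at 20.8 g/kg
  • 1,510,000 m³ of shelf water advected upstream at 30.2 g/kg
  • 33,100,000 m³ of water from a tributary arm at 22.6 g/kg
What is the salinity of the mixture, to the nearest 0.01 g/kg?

Mass of salt is conserved:
salt = 32,800,000×20.8 + 1,510,000×30.2 + 33,100,000×22.6 = 682,240,000 + 45,602,000 + 748,060,000 = 1,475,902,000
volume = 32,800,000 + 1,510,000 + 33,100,000 = 67,410,000 m³
S = 1,475,902,000 / 67,410,000 = 21.8944 g/kg

21.89 g/kg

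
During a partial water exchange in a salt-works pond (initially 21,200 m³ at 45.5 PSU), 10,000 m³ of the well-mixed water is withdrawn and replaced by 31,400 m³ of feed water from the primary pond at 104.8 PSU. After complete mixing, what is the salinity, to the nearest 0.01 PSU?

Remaining after removal: 11,200 m³ at 45.5 PSU (salt = 509,600)
After addition: salt = 509,600 + 31,400×104.8 = 3,800,320; volume = 42,600 m³
S = 3,800,320 / 42,600 = 89.2094 PSU

89.21 PSU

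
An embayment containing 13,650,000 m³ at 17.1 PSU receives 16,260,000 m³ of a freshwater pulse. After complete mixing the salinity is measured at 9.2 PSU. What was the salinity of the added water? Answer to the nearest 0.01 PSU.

2.57 PSU

Salt balance: 13,650,000×17.1 + 16,260,000×S = 29,910,000×9.2
233,415,000 + 16,260,000·S = 275,172,000
S = (275,172,000 − 233,415,000) / 16,260,000 = 2.5681 PSU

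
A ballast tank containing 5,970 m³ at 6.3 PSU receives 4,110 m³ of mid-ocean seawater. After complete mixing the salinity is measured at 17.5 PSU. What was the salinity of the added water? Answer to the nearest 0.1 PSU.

Salt balance: 5,970×6.3 + 4,110×S = 10,080×17.5
37,611 + 4,110·S = 176,400
S = (176,400 − 37,611) / 4,110 = 33.7686 PSU

33.8 PSU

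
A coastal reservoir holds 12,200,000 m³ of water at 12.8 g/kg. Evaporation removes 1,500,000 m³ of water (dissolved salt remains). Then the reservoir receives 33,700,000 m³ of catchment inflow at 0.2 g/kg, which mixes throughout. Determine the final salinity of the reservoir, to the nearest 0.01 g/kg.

After evaporation: salt = 12,200,000×12.8 = 156,160,000; volume = 12,200,000 − 1,500,000 = 10,700,000 m³
After mixing: salt = 156,160,000 + 33,700,000×0.2 = 162,900,000; volume = 10,700,000 + 33,700,000 = 44,400,000 m³
S = 162,900,000 / 44,400,000 = 3.6689 g/kg

3.67 g/kg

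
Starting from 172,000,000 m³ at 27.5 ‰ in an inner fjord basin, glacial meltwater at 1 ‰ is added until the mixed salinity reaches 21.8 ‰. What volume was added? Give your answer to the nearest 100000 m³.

Salt balance: 172,000,000×27.5 + V×1 = (172,000,000+V)×21.8
4,730,000,000 + 1V = 3,749,600,000 + 21.8V
980,400,000 = 20.8V
V = 47,134,615.38 m³

47100000 m³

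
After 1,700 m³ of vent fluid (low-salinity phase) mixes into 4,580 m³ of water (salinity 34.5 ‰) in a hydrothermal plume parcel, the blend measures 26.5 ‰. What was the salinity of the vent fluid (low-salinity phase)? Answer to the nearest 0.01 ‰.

Salt balance: 4,580×34.5 + 1,700×S = 6,280×26.5
158,010 + 1,700·S = 166,420
S = (166,420 − 158,010) / 1,700 = 4.9471 ‰

4.95 ‰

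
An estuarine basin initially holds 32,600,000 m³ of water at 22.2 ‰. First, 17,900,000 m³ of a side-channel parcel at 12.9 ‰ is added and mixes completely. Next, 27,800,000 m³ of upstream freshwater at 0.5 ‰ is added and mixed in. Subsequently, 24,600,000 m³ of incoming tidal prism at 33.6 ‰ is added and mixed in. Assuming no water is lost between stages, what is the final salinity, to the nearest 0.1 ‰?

By conservation of dissolved salt,
Initial salt = 32,600,000×22.2 = 723,720,000
After stage 1: salt = 723,720,000 + 17,900,000×12.9 = 954,630,000; volume = 50,500,000 m³; S = 18.904 ‰
After stage 2: salt = 954,630,000 + 27,800,000×0.5 = 968,530,000; volume = 78,300,000 m³; S = 12.369 ‰
After stage 3: salt = 968,530,000 + 24,600,000×33.6 = 1,795,090,000; volume = 102,900,000 m³
S = 1,795,090,000 / 102,900,000 = 17.445 ‰

17.4 ‰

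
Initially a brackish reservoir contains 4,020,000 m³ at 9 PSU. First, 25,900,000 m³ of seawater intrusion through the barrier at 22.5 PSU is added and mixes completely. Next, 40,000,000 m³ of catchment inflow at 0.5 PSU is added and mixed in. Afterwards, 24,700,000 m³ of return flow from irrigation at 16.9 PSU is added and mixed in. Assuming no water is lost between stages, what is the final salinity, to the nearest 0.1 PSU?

11.2 PSU

Total salt / total volume:
Initial salt = 4,020,000×9 = 36,180,000
After stage 1: salt = 36,180,000 + 25,900,000×22.5 = 618,930,000; volume = 29,920,000 m³; S = 20.686 PSU
After stage 2: salt = 618,930,000 + 40,000,000×0.5 = 638,930,000; volume = 69,920,000 m³; S = 9.138 PSU
After stage 3: salt = 638,930,000 + 24,700,000×16.9 = 1,056,360,000; volume = 94,620,000 m³
S = 1,056,360,000 / 94,620,000 = 11.1642 PSU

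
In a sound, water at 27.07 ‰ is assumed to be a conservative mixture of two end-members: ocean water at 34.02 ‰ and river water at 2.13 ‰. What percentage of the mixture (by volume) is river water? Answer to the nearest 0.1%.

21.8%

Let f be the freshwater fraction. Salt balance per unit volume:
f×2.13 + (1−f)×34.02 = 27.07
f = (34.02 − 27.07) / (34.02 − 2.13) = 6.95/31.89 = 0.2179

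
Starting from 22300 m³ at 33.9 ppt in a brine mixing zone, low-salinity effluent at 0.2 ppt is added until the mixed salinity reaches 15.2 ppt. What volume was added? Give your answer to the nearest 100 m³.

Salt balance: 22,300×33.9 + V×0.2 = (22,300+V)×15.2
755,970 + 0.2V = 338,960 + 15.2V
417,010 = 15V
V = 27,800.67 m³

27800 m³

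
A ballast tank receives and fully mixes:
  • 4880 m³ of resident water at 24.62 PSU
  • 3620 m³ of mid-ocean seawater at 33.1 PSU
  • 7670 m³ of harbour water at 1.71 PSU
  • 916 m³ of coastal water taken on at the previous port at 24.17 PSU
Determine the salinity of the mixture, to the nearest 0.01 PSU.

By conservation of dissolved salt,
salt = 4,880×24.62 + 3,620×33.1 + 7,670×1.71 + 916×24.17 = 120,145.6 + 119,822 + 13,115.7 + 22,139.72 = 275,223.02
volume = 4,880 + 3,620 + 7,670 + 916 = 17,086 m³
S = 275,223.02 / 17,086 = 16.1081 PSU

16.11 PSU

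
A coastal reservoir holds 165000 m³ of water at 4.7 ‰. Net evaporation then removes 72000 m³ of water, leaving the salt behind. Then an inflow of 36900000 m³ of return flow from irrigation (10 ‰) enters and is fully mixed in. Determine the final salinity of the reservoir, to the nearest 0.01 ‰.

After evaporation: salt = 165,000×4.7 = 775,500; volume = 165,000 − 72,000 = 93,000 m³
After mixing: salt = 775,500 + 36,900,000×10 = 369,775,500; volume = 93,000 + 36,900,000 = 36,993,000 m³
S = 369,775,500 / 36,993,000 = 9.9958 ‰

10.00 ‰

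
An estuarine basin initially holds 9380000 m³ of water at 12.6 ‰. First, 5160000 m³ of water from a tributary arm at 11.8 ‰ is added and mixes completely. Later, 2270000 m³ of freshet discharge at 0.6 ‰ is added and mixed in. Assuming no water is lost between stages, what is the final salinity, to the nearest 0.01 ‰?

10.73 ‰

Mass of salt is conserved:
Initial salt = 9,380,000×12.6 = 118,188,000
After stage 1: salt = 118,188,000 + 5,160,000×11.8 = 179,076,000; volume = 14,540,000 m³; S = 12.316 ‰
After stage 2: salt = 179,076,000 + 2,270,000×0.6 = 180,438,000; volume = 16,810,000 m³
S = 180,438,000 / 16,810,000 = 10.734 ‰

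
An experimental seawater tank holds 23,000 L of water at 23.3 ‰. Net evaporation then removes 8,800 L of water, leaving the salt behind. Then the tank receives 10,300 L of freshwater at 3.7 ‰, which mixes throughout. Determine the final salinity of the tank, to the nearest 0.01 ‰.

23.43 ‰

After evaporation: salt = 23,000×23.3 = 535,900; volume = 23,000 − 8,800 = 14,200 L
After mixing: salt = 535,900 + 10,300×3.7 = 574,010; volume = 14,200 + 10,300 = 24,500 L
S = 574,010 / 24,500 = 23.429 ‰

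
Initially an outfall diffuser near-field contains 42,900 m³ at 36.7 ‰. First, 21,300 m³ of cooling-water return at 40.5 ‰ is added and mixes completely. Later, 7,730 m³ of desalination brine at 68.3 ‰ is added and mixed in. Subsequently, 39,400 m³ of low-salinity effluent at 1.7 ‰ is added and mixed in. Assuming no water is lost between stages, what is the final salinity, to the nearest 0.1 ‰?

Conserving salt mass:
Initial salt = 42,900×36.7 = 1,574,430
After stage 1: salt = 1,574,430 + 21,300×40.5 = 2,437,080; volume = 64,200 m³; S = 37.961 ‰
After stage 2: salt = 2,437,080 + 7,730×68.3 = 2,965,039; volume = 71,930 m³; S = 41.221 ‰
After stage 3: salt = 2,965,039 + 39,400×1.7 = 3,032,019; volume = 111,330 m³
S = 3,032,019 / 111,330 = 27.2345 ‰

27.2 ‰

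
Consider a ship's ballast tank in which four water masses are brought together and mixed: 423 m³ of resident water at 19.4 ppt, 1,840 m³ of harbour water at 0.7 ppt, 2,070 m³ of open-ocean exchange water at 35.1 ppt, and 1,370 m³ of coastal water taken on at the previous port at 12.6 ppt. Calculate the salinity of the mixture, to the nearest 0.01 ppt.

17.43 ppt

Mass of salt is conserved:
salt = 423×19.4 + 1,840×0.7 + 2,070×35.1 + 1,370×12.6 = 8,206.2 + 1,288 + 72,657 + 17,262 = 99,413.2
volume = 423 + 1,840 + 2,070 + 1,370 = 5,703 m³
S = 99,413.2 / 5,703 = 17.4317 ppt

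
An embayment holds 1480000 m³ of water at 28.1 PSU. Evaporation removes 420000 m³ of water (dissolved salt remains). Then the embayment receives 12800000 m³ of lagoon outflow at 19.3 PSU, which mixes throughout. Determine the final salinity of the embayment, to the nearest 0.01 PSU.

After evaporation: salt = 1,480,000×28.1 = 41,588,000; volume = 1,480,000 − 420,000 = 1,060,000 m³
After mixing: salt = 41,588,000 + 12,800,000×19.3 = 288,628,000; volume = 1,060,000 + 12,800,000 = 13,860,000 m³
S = 288,628,000 / 13,860,000 = 20.8245 PSU

20.82 PSU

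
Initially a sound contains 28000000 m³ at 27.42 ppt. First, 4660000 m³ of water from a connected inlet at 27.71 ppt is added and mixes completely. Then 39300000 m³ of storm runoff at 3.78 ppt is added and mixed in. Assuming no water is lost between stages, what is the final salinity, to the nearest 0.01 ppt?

Mass of salt is conserved:
Initial salt = 28,000,000×27.42 = 767,760,000
After stage 1: salt = 767,760,000 + 4,660,000×27.71 = 896,888,600; volume = 32,660,000 m³; S = 27.461 ppt
After stage 2: salt = 896,888,600 + 39,300,000×3.78 = 1,045,442,600; volume = 71,960,000 m³
S = 1,045,442,600 / 71,960,000 = 14.5281 ppt

14.53 ppt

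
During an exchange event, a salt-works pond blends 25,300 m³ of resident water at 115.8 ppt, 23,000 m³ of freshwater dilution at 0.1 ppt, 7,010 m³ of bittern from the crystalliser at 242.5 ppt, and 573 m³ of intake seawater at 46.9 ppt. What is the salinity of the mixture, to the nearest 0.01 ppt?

Total salt / total volume:
salt = 25,300×115.8 + 23,000×0.1 + 7,010×242.5 + 573×46.9 = 2,929,740 + 2,300 + 1,699,925 + 26,873.7 = 4,658,838.7
volume = 25,300 + 23,000 + 7,010 + 573 = 55,883 m³
S = 4,658,838.7 / 55,883 = 83.3677 ppt

83.37 ppt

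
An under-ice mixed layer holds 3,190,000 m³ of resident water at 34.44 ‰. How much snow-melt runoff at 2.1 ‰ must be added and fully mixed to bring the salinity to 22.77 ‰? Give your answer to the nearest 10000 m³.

1800000 m³

Salt balance: 3,190,000×34.44 + V×2.1 = (3,190,000+V)×22.77
109,863,600 + 2.1V = 72,636,300 + 22.77V
37,227,300 = 20.67V
V = 1,801,030.48 m³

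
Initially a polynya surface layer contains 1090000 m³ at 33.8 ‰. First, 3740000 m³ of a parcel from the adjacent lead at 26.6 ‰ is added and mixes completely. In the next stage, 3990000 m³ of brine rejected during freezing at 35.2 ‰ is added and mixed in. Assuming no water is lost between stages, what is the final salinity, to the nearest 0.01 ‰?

By conservation of dissolved salt,
Initial salt = 1,090,000×33.8 = 36,842,000
After stage 1: salt = 36,842,000 + 3,740,000×26.6 = 136,326,000; volume = 4,830,000 m³; S = 28.225 ‰
After stage 2: salt = 136,326,000 + 3,990,000×35.2 = 276,774,000; volume = 8,820,000 m³
S = 276,774,000 / 8,820,000 = 31.3803 ‰

31.38 ‰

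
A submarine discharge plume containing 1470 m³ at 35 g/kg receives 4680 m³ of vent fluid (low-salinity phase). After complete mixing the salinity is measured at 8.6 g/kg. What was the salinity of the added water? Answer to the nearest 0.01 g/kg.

0.31 g/kg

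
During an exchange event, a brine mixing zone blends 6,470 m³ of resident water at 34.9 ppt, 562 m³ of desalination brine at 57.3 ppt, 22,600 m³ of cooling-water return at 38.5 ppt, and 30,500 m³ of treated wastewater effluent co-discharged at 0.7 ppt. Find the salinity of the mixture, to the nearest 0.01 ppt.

19.12 ppt

By conservation of dissolved salt,
salt = 6,470×34.9 + 562×57.3 + 22,600×38.5 + 30,500×0.7 = 225,803 + 32,202.6 + 870,100 + 21,350 = 1,149,455.6
volume = 6,470 + 562 + 22,600 + 30,500 = 60,132 m³
S = 1,149,455.6 / 60,132 = 19.1155 ppt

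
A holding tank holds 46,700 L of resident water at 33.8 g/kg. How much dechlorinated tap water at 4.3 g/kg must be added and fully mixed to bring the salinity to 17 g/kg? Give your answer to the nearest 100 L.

61800 L

Salt balance: 46,700×33.8 + V×4.3 = (46,700+V)×17
1,578,460 + 4.3V = 793,900 + 17V
784,560 = 12.7V
V = 61,776.38 L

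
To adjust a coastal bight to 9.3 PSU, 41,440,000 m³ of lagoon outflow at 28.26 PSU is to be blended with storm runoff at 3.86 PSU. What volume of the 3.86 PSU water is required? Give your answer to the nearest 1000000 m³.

Salt balance: 41,440,000×28.26 + V×3.86 = (41,440,000+V)×9.3
1,171,094,400 + 3.86V = 385,392,000 + 9.3V
785,702,400 = 5.44V
V = 144,430,588.24 m³

144000000 m³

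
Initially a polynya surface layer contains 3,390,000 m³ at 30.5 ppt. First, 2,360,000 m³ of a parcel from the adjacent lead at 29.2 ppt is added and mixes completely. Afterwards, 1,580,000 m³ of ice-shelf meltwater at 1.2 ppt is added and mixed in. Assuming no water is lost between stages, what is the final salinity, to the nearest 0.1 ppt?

23.8 ppt

Conserving salt mass:
Initial salt = 3,390,000×30.5 = 103,395,000
After stage 1: salt = 103,395,000 + 2,360,000×29.2 = 172,307,000; volume = 5,750,000 m³; S = 29.966 ppt
After stage 2: salt = 172,307,000 + 1,580,000×1.2 = 174,203,000; volume = 7,330,000 m³
S = 174,203,000 / 7,330,000 = 23.7658 ppt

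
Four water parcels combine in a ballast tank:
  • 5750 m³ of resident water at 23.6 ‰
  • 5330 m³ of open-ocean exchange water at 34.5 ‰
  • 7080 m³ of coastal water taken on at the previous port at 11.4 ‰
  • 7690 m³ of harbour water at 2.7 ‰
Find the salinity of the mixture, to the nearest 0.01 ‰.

16.29 ‰

Weighted by volume,
salt = 5,750×23.6 + 5,330×34.5 + 7,080×11.4 + 7,690×2.7 = 135,700 + 183,885 + 80,712 + 20,763 = 421,060
volume = 5,750 + 5,330 + 7,080 + 7,690 = 25,850 m³
S = 421,060 / 25,850 = 16.2886 ‰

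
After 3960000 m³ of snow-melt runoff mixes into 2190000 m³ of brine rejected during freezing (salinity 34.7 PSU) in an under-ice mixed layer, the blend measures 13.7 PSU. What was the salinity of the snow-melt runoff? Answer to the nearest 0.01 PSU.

Salt balance: 2,190,000×34.7 + 3,960,000×S = 6,150,000×13.7
75,993,000 + 3,960,000·S = 84,255,000
S = (84,255,000 − 75,993,000) / 3,960,000 = 2.0864 PSU

2.09 PSU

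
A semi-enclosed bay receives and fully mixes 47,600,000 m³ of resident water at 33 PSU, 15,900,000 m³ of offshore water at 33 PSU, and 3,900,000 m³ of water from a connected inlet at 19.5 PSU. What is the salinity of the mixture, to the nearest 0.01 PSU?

32.22 PSU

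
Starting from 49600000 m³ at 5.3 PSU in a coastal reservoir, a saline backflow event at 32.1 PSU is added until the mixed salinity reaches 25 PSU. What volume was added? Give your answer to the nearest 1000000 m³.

138000000 m³

Salt balance: 49,600,000×5.3 + V×32.1 = (49,600,000+V)×25
262,880,000 + 32.1V = 1,240,000,000 + 25V
977,120,000 = 7.1V
V = 137,622,535.21 m³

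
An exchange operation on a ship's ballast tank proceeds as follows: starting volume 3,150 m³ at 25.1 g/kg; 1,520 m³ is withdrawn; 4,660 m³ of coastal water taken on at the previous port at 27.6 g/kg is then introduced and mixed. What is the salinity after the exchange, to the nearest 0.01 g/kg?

26.95 g/kg

Remaining after removal: 1,630 m³ at 25.1 g/kg (salt = 40,913)
After addition: salt = 40,913 + 4,660×27.6 = 169,529; volume = 6,290 m³
S = 169,529 / 6,290 = 26.9521 g/kg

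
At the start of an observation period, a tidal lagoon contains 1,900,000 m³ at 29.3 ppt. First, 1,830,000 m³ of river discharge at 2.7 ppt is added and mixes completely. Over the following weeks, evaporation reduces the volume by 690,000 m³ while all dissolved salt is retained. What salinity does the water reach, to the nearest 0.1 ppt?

19.9 ppt

After mixing: salt = 1,900,000×29.3 + 1,830,000×2.7 = 60,611,000; volume = 3,730,000 m³
After evaporation: salt unchanged = 60,611,000; volume = 3,730,000 − 690,000 = 3,040,000 m³
S = 60,611,000 / 3,040,000 = 19.9378 ppt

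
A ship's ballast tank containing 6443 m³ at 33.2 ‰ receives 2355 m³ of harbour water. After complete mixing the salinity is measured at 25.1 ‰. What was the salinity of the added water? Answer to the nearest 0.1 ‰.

2.9 ‰

Salt balance: 6,443×33.2 + 2,355×S = 8,798×25.1
213,907.6 + 2,355·S = 220,829.8
S = (220,829.8 − 213,907.6) / 2,355 = 2.9394 ‰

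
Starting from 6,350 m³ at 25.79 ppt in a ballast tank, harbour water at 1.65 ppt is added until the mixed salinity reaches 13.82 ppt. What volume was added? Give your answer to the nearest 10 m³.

6250 m³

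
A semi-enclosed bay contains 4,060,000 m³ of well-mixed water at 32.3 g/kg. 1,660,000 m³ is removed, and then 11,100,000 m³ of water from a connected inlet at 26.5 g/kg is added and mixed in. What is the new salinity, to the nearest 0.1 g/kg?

27.5 g/kg

Remaining after removal: 2,400,000 m³ at 32.3 g/kg (salt = 77,520,000)
After addition: salt = 77,520,000 + 11,100,000×26.5 = 371,670,000; volume = 13,500,000 m³
S = 371,670,000 / 13,500,000 = 27.5311 g/kg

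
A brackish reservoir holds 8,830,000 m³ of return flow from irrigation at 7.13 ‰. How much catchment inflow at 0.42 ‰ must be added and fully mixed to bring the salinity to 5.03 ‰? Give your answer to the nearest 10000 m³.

Salt balance: 8,830,000×7.13 + V×0.42 = (8,830,000+V)×5.03
62,957,900 + 0.42V = 44,414,900 + 5.03V
18,543,000 = 4.61V
V = 4,022,342.73 m³

4020000 m³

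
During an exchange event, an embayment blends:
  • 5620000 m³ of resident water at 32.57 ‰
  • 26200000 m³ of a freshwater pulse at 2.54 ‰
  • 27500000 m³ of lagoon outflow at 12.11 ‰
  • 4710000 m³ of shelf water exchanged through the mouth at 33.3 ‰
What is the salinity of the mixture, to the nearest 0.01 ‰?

11.55 ‰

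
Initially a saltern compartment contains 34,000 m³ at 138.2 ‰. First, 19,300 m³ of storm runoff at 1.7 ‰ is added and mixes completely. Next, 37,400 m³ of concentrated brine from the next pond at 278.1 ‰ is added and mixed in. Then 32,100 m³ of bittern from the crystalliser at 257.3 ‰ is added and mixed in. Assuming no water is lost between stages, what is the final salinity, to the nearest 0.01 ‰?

190.49 ‰

Conserving salt mass:
Initial salt = 34,000×138.2 = 4,698,800
After stage 1: salt = 4,698,800 + 19,300×1.7 = 4,731,610; volume = 53,300 m³; S = 88.773 ‰
After stage 2: salt = 4,731,610 + 37,400×278.1 = 15,132,550; volume = 90,700 m³; S = 166.842 ‰
After stage 3: salt = 15,132,550 + 32,100×257.3 = 23,391,880; volume = 122,800 m³
S = 23,391,880 / 122,800 = 190.4876 ‰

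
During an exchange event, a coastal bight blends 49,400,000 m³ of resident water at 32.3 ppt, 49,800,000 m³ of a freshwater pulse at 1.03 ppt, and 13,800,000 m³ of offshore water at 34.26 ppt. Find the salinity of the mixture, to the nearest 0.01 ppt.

Salt balance:
salt = 49,400,000×32.3 + 49,800,000×1.03 + 13,800,000×34.26 = 1,595,620,000 + 51,294,000 + 472,788,000 = 2,119,702,000
volume = 49,400,000 + 49,800,000 + 13,800,000 = 113,000,000 m³
S = 2,119,702,000 / 113,000,000 = 18.7584 ppt

18.76 ppt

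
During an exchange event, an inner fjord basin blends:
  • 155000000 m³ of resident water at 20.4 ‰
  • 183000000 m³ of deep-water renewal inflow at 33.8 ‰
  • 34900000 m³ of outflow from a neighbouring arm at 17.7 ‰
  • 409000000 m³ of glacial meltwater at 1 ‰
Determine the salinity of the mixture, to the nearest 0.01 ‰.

Weighted by volume,
salt = 155,000,000×20.4 + 183,000,000×33.8 + 34,900,000×17.7 + 409,000,000×1 = 3,162,000,000 + 6,185,400,000 + 617,730,000 + 409,000,000 = 10,374,130,000
volume = 155,000,000 + 183,000,000 + 34,900,000 + 409,000,000 = 781,900,000 m³
S = 10,374,130,000 / 781,900,000 = 13.2678 ‰

13.27 ‰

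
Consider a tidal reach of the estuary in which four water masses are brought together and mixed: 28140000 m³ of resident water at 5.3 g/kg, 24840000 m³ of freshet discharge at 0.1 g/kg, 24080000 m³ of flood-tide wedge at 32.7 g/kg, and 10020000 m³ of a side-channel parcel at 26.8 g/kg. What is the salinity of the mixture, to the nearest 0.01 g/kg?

13.87 g/kg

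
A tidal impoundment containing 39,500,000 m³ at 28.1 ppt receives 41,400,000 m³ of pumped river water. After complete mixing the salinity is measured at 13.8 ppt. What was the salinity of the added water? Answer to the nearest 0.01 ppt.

Salt balance: 39,500,000×28.1 + 41,400,000×S = 80,900,000×13.8
1,109,950,000 + 41,400,000·S = 1,116,420,000
S = (1,116,420,000 − 1,109,950,000) / 41,400,000 = 0.1563 ppt

0.16 ppt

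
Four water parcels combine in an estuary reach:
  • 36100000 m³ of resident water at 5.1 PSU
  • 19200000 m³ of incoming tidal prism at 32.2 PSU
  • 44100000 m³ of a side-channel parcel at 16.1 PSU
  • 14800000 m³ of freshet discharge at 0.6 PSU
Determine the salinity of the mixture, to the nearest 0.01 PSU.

By conservation of dissolved salt,
salt = 36,100,000×5.1 + 19,200,000×32.2 + 44,100,000×16.1 + 14,800,000×0.6 = 184,110,000 + 618,240,000 + 710,010,000 + 8,880,000 = 1,521,240,000
volume = 36,100,000 + 19,200,000 + 44,100,000 + 14,800,000 = 114,200,000 m³
S = 1,521,240,000 / 114,200,000 = 13.3208 PSU

13.32 PSU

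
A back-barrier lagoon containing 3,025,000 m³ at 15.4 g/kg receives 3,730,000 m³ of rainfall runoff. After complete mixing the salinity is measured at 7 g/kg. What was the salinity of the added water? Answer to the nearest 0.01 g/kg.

0.19 g/kg

Salt balance: 3,025,000×15.4 + 3,730,000×S = 6,755,000×7
46,585,000 + 3,730,000·S = 47,285,000
S = (47,285,000 − 46,585,000) / 3,730,000 = 0.1877 g/kg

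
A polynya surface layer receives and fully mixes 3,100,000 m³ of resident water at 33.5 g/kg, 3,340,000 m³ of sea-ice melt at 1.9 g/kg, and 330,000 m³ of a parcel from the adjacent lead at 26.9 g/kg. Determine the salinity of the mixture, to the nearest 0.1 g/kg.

Total salt / total volume:
salt = 3,100,000×33.5 + 3,340,000×1.9 + 330,000×26.9 = 103,850,000 + 6,346,000 + 8,877,000 = 119,073,000
volume = 3,100,000 + 3,340,000 + 330,000 = 6,770,000 m³
S = 119,073,000 / 6,770,000 = 17.588 g/kg

17.6 g/kg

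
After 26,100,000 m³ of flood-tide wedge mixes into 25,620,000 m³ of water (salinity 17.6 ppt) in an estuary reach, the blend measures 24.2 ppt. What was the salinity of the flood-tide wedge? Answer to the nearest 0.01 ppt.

30.68 ppt

Salt balance: 25,620,000×17.6 + 26,100,000×S = 51,720,000×24.2
450,912,000 + 26,100,000·S = 1,251,624,000
S = (1,251,624,000 − 450,912,000) / 26,100,000 = 30.6786 ppt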